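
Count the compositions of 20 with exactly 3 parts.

171

By stars and bars with positive parts, the count is C(19,2) = 171.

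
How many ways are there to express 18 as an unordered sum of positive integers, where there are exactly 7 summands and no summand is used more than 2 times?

3

Enumerating:
6+3+3+2+2+1+1
5+4+3+2+2+1+1
4+4+3+3+2+1+1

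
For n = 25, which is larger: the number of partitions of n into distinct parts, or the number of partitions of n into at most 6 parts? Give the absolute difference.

470

Partitions of 25 into distinct parts: 142.
Partitions of 25 into at most 6 parts: 612.
|142 − 612| = 470.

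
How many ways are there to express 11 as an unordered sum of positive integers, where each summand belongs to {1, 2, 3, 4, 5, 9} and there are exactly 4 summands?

7

Listing the qualifying partitions of 11:
5, 4, 1, 1
5, 3, 2, 1
5, 2, 2, 2
4, 4, 2, 1
4, 3, 3, 1
4, 3, 2, 2
3, 3, 3, 2
That's 7 in total.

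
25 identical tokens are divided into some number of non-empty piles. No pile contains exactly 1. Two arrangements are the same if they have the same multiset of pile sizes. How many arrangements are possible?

383

Direct enumeration gives 383 partitions.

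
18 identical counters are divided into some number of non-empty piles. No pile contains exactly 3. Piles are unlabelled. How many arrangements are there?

Direct enumeration gives 209 partitions.

209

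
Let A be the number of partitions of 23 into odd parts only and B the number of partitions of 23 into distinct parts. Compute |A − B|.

Partitions of 23 into odd parts only: 104.
Partitions of 23 into distinct parts: 104.
|104 − 104| = 0.

0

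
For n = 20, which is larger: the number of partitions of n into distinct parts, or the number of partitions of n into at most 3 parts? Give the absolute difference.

Partitions of 20 into distinct parts: 64.
Partitions of 20 into at most 3 parts: 44.
|64 − 44| = 20.

20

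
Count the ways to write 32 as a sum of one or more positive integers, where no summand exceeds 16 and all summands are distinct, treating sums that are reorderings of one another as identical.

There are 253 such partitions.

253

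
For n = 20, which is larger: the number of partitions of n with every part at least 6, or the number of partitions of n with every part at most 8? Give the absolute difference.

Partitions of 20 with every part at least 6: 8.
Partitions of 20 with every part at most 8: 434.
|8 − 434| = 426.

426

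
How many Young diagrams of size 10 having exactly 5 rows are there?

Enumerating:
1, 1, 1, 1, 6
1, 1, 1, 2, 5
1, 1, 1, 3, 4
1, 1, 2, 2, 4
1, 1, 2, 3, 3
1, 2, 2, 2, 3
2, 2, 2, 2, 2
Counting gives 7.

7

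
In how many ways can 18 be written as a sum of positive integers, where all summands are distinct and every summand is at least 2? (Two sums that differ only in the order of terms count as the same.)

They are:
18
2 + 16
3 + 15
4 + 14
5 + 13
2 + 3 + 13
6 + 12
2 + 4 + 12
7 + 11
2 + 5 + 11
3 + 4 + 11
8 + 10
2 + 6 + 10
3 + 5 + 10
2 + 7 + 9
3 + 6 + 9
4 + 5 + 9
2 + 3 + 4 + 9
3 + 7 + 8
4 + 6 + 8
2 + 3 + 5 + 8
5 + 6 + 7
2 + 3 + 6 + 7
2 + 4 + 5 + 7
3 + 4 + 5 + 6
Counting gives 25.

25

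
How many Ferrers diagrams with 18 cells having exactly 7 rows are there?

49

A partial list (first 12 by largest part):
12+1+1+1+1+1+1
11+2+1+1+1+1+1
10+3+1+1+1+1+1
10+2+2+1+1+1+1
9+4+1+1+1+1+1
9+3+2+1+1+1+1
9+2+2+2+1+1+1
8+5+1+1+1+1+1
8+4+2+1+1+1+1
8+3+3+1+1+1+1
8+3+2+2+1+1+1
8+2+2+2+2+1+1
…and 37 more, for 49 total.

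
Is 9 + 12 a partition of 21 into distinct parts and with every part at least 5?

The parts sum to 21, and the condition 'all summands are distinct' holds; the condition 'every summand is at least 5' holds.

Yes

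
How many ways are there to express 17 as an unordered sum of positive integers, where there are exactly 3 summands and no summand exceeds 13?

22

Enumerating:
13,3,1
13,2,2
12,4,1
12,3,2
11,5,1
11,4,2
11,3,3
10,6,1
10,5,2
10,4,3
9,7,1
9,6,2
9,5,3
9,4,4
8,8,1
8,7,2
8,6,3
8,5,4
7,7,3
7,6,4
7,5,5
6,6,5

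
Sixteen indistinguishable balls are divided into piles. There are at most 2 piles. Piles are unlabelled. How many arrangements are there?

Listing the qualifying partitions of 16:
16
15+1
14+2
13+3
12+4
11+5
10+6
9+7
8+8
That's 9 in total.

9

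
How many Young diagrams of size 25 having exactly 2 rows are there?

12

They are:
24 + 1
23 + 2
22 + 3
21 + 4
20 + 5
19 + 6
18 + 7
17 + 8
16 + 9
15 + 10
14 + 11
13 + 12
That's 12 in total.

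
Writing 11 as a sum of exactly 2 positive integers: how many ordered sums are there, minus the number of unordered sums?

5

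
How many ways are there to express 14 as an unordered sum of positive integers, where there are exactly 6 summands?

Enumerating:
9,1,1,1,1,1
8,2,1,1,1,1
7,3,1,1,1,1
7,2,2,1,1,1
6,4,1,1,1,1
6,3,2,1,1,1
6,2,2,2,1,1
5,5,1,1,1,1
5,4,2,1,1,1
5,3,3,1,1,1
5,3,2,2,1,1
5,2,2,2,2,1
4,4,3,1,1,1
4,4,2,2,1,1
4,3,3,2,1,1
4,3,2,2,2,1
4,2,2,2,2,2
3,3,3,3,1,1
3,3,3,2,2,1
3,3,2,2,2,2
Counting gives 20.

20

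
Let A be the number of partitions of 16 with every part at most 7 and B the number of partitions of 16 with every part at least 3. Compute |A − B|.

143

Partitions of 16 with every part at most 7: 164.
Partitions of 16 with every part at least 3: 21.
|164 − 21| = 143.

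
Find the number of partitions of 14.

135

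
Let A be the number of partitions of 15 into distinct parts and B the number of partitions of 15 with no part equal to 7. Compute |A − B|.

Partitions of 15 into distinct parts: 27.
Partitions of 15 with no part equal to 7: 154.
|27 − 154| = 127.

127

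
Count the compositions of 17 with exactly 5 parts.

1820

A composition of 17 into 5 positive parts is chosen by placing 4 dividers among the 16 gaps between 17 units: C(16,4) = 1820.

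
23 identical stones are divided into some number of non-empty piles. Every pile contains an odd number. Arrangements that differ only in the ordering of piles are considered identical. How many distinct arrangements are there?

104

Enumerating by decreasing first part gives 104 partitions in all.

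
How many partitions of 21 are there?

Direct enumeration gives 792 partitions.

792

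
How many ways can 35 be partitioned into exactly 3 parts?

102

Enumerating by decreasing first part gives 102 partitions in all.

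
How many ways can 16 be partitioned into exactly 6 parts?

A partial list (first 12 by largest part):
11,1,1,1,1,1
10,2,1,1,1,1
9,3,1,1,1,1
9,2,2,1,1,1
8,4,1,1,1,1
8,3,2,1,1,1
8,2,2,2,1,1
7,5,1,1,1,1
7,4,2,1,1,1
7,3,3,1,1,1
7,3,2,2,1,1
7,2,2,2,2,1
…and 23 more, for 35 total.

35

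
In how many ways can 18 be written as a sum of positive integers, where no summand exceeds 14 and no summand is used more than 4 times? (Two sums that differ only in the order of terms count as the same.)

255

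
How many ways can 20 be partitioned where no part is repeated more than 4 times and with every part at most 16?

A full systematic count gives 402.

402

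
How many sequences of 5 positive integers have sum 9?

By stars and bars with positive parts, the count is C(8,4) = 70.

70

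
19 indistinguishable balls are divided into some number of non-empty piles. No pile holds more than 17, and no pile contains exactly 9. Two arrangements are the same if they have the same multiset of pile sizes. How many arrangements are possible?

Enumerating by decreasing first part gives 446 partitions in all.

446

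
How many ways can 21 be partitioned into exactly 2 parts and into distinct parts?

The partitions of 21 that satisfy the conditions:
20, 1
19, 2
18, 3
17, 4
16, 5
15, 6
14, 7
13, 8
12, 9
11, 10

10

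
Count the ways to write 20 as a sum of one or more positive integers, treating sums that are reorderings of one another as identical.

627

Systematic enumeration (by largest part, then next-largest, …) yields 627.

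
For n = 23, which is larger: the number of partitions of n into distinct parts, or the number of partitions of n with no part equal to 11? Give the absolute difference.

1074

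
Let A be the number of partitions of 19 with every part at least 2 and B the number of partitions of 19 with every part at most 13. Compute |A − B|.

366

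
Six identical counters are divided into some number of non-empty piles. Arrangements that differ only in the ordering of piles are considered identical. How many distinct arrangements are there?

11

Enumerating:
6
5+1
4+2
4+1+1
3+3
3+2+1
3+1+1+1
2+2+2
2+2+1+1
2+1+1+1+1
1+1+1+1+1+1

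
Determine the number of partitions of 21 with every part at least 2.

165

Enumerating by decreasing first part gives 165 partitions in all.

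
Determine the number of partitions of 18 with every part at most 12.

Systematic enumeration (by largest part, then next-largest, …) yields 366.

366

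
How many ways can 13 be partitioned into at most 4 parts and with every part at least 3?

The partitions of 13 that satisfy the conditions:
13
10 + 3
9 + 4
8 + 5
7 + 6
7 + 3 + 3
6 + 4 + 3
5 + 5 + 3
5 + 4 + 4
4 + 3 + 3 + 3

10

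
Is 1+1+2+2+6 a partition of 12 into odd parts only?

The parts sum to 12, and the condition 'every summand is odd' is violated.

No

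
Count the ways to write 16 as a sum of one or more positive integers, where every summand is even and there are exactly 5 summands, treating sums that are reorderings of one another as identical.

3

Listing the qualifying partitions of 16:
8,2,2,2,2
6,4,2,2,2
4,4,4,2,2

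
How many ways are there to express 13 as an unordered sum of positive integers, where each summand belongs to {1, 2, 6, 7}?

17

They are:
6 + 7
2 + 2 + 2 + 7
1 + 1 + 2 + 2 + 7
1 + 1 + 1 + 1 + 2 + 7
1 + 1 + 1 + 1 + 1 + 1 + 7
1 + 6 + 6
1 + 2 + 2 + 2 + 6
1 + 1 + 1 + 2 + 2 + 6
1 + 1 + 1 + 1 + 1 + 2 + 6
1 + 1 + 1 + 1 + 1 + 1 + 1 + 6
1 + 2 + 2 + 2 + 2 + 2 + 2
1 + 1 + 1 + 2 + 2 + 2 + 2 + 2
1 + 1 + 1 + 1 + 1 + 2 + 2 + 2 + 2
1 + 1 + 1 + 1 + 1 + 1 + 1 + 2 + 2 + 2
1 + 1 + 1 + 1 + 1 + 1 + 1 + 1 + 1 + 2 + 2
1 + 1 + 1 + 1 + 1 + 1 + 1 + 1 + 1 + 1 + 1 + 2
1 + 1 + 1 + 1 + 1 + 1 + 1 + 1 + 1 + 1 + 1 + 1 + 1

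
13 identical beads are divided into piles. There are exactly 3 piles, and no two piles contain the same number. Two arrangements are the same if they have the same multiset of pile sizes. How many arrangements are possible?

8

Enumerating:
10 + 2 + 1
9 + 3 + 1
8 + 4 + 1
8 + 3 + 2
7 + 5 + 1
7 + 4 + 2
6 + 5 + 2
6 + 4 + 3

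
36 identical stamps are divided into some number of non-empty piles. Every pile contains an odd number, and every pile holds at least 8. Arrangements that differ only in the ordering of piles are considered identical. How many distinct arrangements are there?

6

They are:
27+9
25+11
23+13
21+15
19+17
9+9+9+9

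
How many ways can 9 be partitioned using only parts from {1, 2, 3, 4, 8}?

19

Enumerating:
1 + 8
1 + 4 + 4
2 + 3 + 4
1 + 1 + 3 + 4
1 + 2 + 2 + 4
1 + 1 + 1 + 2 + 4
1 + 1 + 1 + 1 + 1 + 4
3 + 3 + 3
1 + 2 + 3 + 3
1 + 1 + 1 + 3 + 3
2 + 2 + 2 + 3
1 + 1 + 2 + 2 + 3
1 + 1 + 1 + 1 + 2 + 3
1 + 1 + 1 + 1 + 1 + 1 + 3
1 + 2 + 2 + 2 + 2
1 + 1 + 1 + 2 + 2 + 2
1 + 1 + 1 + 1 + 1 + 2 + 2
1 + 1 + 1 + 1 + 1 + 1 + 1 + 2
1 + 1 + 1 + 1 + 1 + 1 + 1 + 1 + 1
Counting gives 19.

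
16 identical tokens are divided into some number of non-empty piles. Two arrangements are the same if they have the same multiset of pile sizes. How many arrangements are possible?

231

Systematic enumeration (by largest part, then next-largest, …) yields 231.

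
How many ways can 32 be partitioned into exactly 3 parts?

Direct enumeration gives 85 partitions.

85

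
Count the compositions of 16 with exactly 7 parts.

5005

Equivalently, choose which 6 of the 15 gaps become plus signs: C(15,6) = 5005.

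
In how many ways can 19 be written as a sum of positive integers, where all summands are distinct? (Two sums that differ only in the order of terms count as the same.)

There are too many to list fully; the first 12 (by largest part) are:
19
18, 1
17, 2
16, 3
16, 2, 1
15, 4
15, 3, 1
14, 5
14, 4, 1
14, 3, 2
13, 6
13, 5, 1
…and 42 more, for 54 total.

54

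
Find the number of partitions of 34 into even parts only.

Systematic enumeration (by largest part, then next-largest, …) yields 297.

297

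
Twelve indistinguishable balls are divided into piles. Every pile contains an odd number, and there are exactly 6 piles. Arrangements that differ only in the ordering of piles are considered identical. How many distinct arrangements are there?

Listing the qualifying partitions of 12:
7+1+1+1+1+1
5+3+1+1+1+1
3+3+3+1+1+1
Counting gives 3.

3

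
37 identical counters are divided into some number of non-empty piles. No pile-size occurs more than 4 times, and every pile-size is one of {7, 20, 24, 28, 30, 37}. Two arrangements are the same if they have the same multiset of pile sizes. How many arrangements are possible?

2

The partitions of 37 that satisfy the conditions:
37
30,7
Counting gives 2.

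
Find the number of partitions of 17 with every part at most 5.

119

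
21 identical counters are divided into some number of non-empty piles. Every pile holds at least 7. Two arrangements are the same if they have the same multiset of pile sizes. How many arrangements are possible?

6

Listing the qualifying partitions of 21:
21
14, 7
13, 8
12, 9
11, 10
7, 7, 7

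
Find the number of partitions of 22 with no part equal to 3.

512

There are 512 such partitions.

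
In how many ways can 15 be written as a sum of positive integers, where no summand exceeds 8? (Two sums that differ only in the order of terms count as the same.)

146

Direct enumeration gives 146 partitions.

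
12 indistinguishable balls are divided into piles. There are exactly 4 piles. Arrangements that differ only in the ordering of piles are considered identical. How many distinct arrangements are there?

Listing the qualifying partitions of 12:
9+1+1+1
8+2+1+1
7+3+1+1
7+2+2+1
6+4+1+1
6+3+2+1
6+2+2+2
5+5+1+1
5+4+2+1
5+3+3+1
5+3+2+2
4+4+3+1
4+4+2+2
4+3+3+2
3+3+3+3

15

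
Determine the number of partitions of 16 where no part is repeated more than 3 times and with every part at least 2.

A partial list (first 12 by largest part):
16
14 + 2
13 + 3
12 + 4
12 + 2 + 2
11 + 5
11 + 3 + 2
10 + 6
10 + 4 + 2
10 + 3 + 3
10 + 2 + 2 + 2
9 + 7
…and 33 more, for 45 total.

45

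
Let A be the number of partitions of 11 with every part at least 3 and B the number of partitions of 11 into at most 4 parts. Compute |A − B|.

21

Partitions of 11 with every part at least 3: 6.
Partitions of 11 into at most 4 parts: 27.
|6 − 27| = 21.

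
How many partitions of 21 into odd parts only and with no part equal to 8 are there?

76

A full systematic count gives 76.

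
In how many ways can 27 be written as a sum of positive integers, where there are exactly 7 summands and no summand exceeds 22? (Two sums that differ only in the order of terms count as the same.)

364

Counting exhaustively, 364 partitions satisfy the conditions.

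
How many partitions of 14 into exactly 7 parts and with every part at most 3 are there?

Enumerating:
3, 3, 3, 2, 1, 1, 1
3, 3, 2, 2, 2, 1, 1
3, 2, 2, 2, 2, 2, 1
2, 2, 2, 2, 2, 2, 2
That's 4 in total.

4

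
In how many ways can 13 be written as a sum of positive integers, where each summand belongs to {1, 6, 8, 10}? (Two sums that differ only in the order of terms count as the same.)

Listing the qualifying partitions of 13:
10, 1, 1, 1
8, 1, 1, 1, 1, 1
6, 6, 1
6, 1, 1, 1, 1, 1, 1, 1
1, 1, 1, 1, 1, 1, 1, 1, 1, 1, 1, 1, 1
Counting gives 5.

5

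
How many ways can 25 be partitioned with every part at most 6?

Systematic enumeration (by largest part, then next-largest, …) yields 612.

612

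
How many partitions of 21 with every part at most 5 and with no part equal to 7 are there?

Counting exhaustively, 221 partitions satisfy the conditions.

221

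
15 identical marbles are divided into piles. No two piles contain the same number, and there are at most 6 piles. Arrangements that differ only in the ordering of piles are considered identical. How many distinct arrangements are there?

There are too many to list fully; the first 12 (by largest part) are:
15
1,14
2,13
3,12
1,2,12
4,11
1,3,11
5,10
1,4,10
2,3,10
6,9
1,5,9
…and 15 more, for 27 total.

27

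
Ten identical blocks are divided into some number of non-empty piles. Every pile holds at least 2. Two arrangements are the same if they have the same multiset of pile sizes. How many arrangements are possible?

12

They are:
10
2+8
3+7
4+6
2+2+6
5+5
2+3+5
2+4+4
3+3+4
2+2+2+4
2+2+3+3
2+2+2+2+2
Counting gives 12.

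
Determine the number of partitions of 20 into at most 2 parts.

11

The partitions of 20 that satisfy the conditions:
20
19, 1
18, 2
17, 3
16, 4
15, 5
14, 6
13, 7
12, 8
11, 9
10, 10
Counting gives 11.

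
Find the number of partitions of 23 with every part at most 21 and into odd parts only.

There are 103 such partitions.

103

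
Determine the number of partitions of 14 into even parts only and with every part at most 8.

11

The partitions of 14 that satisfy the conditions:
8, 6
8, 4, 2
8, 2, 2, 2
6, 6, 2
6, 4, 4
6, 4, 2, 2
6, 2, 2, 2, 2
4, 4, 4, 2
4, 4, 2, 2, 2
4, 2, 2, 2, 2, 2
2, 2, 2, 2, 2, 2, 2
That's 11 in total.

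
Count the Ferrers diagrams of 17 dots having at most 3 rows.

A partial list (first 12 by largest part):
17
16, 1
15, 2
15, 1, 1
14, 3
14, 2, 1
13, 4
13, 3, 1
13, 2, 2
12, 5
12, 4, 1
12, 3, 2
…and 21 more, for 33 total.

33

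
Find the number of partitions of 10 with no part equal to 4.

31

There are too many to list fully; the first 12 (by largest part) are:
10
9, 1
8, 2
8, 1, 1
7, 3
7, 2, 1
7, 1, 1, 1
6, 3, 1
6, 2, 2
6, 2, 1, 1
6, 1, 1, 1, 1
5, 5
…and 19 more, for 31 total.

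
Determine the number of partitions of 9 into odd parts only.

8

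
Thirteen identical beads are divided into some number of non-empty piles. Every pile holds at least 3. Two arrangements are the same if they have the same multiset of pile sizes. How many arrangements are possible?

10

The partitions of 13 that satisfy the conditions:
13
10+3
9+4
8+5
7+6
7+3+3
6+4+3
5+5+3
5+4+4
4+3+3+3
That's 10 in total.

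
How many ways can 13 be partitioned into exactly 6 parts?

They are:
1, 1, 1, 1, 1, 8
1, 1, 1, 1, 2, 7
1, 1, 1, 1, 3, 6
1, 1, 1, 2, 2, 6
1, 1, 1, 1, 4, 5
1, 1, 1, 2, 3, 5
1, 1, 2, 2, 2, 5
1, 1, 1, 2, 4, 4
1, 1, 1, 3, 3, 4
1, 1, 2, 2, 3, 4
1, 2, 2, 2, 2, 4
1, 1, 2, 3, 3, 3
1, 2, 2, 2, 3, 3
2, 2, 2, 2, 2, 3
That's 14 in total.

14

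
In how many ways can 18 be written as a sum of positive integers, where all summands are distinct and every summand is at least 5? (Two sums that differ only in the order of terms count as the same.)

6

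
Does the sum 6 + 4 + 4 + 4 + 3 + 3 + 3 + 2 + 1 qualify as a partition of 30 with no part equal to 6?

No

The parts sum to 30, and the condition 'no summand equals 6' is violated.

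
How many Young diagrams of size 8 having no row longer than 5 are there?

The partitions of 8 that satisfy the conditions:
5+3
5+2+1
5+1+1+1
4+4
4+3+1
4+2+2
4+2+1+1
4+1+1+1+1
3+3+2
3+3+1+1
3+2+2+1
3+2+1+1+1
3+1+1+1+1+1
2+2+2+2
2+2+2+1+1
2+2+1+1+1+1
2+1+1+1+1+1+1
1+1+1+1+1+1+1+1
Counting gives 18.

18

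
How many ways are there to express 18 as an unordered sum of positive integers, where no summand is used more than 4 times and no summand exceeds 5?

66

There are too many to list fully; the first 12 (by largest part) are:
5 + 5 + 5 + 3
5 + 5 + 5 + 2 + 1
5 + 5 + 5 + 1 + 1 + 1
5 + 5 + 4 + 4
5 + 5 + 4 + 3 + 1
5 + 5 + 4 + 2 + 2
5 + 5 + 4 + 2 + 1 + 1
5 + 5 + 4 + 1 + 1 + 1 + 1
5 + 5 + 3 + 3 + 2
5 + 5 + 3 + 3 + 1 + 1
5 + 5 + 3 + 2 + 2 + 1
5 + 5 + 3 + 2 + 1 + 1 + 1
…and 54 more, for 66 total.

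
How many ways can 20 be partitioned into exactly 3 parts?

33

A partial list (first 12 by largest part):
18+1+1
17+2+1
16+3+1
16+2+2
15+4+1
15+3+2
14+5+1
14+4+2
14+3+3
13+6+1
13+5+2
13+4+3
…and 21 more, for 33 total.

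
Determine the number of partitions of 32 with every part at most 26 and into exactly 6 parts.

A full systematic count gives 708.

708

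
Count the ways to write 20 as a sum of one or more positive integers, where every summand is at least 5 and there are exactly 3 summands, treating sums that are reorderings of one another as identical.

They are:
10, 5, 5
9, 6, 5
8, 7, 5
8, 6, 6
7, 7, 6

5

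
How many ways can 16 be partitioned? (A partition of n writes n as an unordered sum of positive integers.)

231

Enumerating by decreasing first part gives 231 partitions in all.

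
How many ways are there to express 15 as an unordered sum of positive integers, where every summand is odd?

27

A partial list (first 12 by largest part):
15
13+1+1
11+3+1
11+1+1+1+1
9+5+1
9+3+3
9+3+1+1+1
9+1+1+1+1+1+1
7+7+1
7+5+3
7+5+1+1+1
7+3+3+1+1
…and 15 more, for 27 total.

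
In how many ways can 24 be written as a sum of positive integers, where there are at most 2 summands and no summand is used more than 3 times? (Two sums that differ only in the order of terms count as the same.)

13

Enumerating:
24
1, 23
2, 22
3, 21
4, 20
5, 19
6, 18
7, 17
8, 16
9, 15
10, 14
11, 13
12, 12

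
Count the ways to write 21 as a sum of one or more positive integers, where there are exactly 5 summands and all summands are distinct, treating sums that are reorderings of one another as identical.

10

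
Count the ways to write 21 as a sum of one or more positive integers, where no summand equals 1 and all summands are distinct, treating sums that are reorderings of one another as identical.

41

There are too many to list fully; the first 12 (by largest part) are:
21
19 + 2
18 + 3
17 + 4
16 + 5
16 + 3 + 2
15 + 6
15 + 4 + 2
14 + 7
14 + 5 + 2
14 + 4 + 3
13 + 8
…and 29 more, for 41 total.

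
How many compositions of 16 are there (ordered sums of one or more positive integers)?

32768

The number of compositions of n is 2^(n−1); here 2^15 = 32768.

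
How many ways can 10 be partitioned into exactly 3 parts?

8

Enumerating:
8, 1, 1
7, 2, 1
6, 3, 1
6, 2, 2
5, 4, 1
5, 3, 2
4, 4, 2
4, 3, 3
Counting gives 8.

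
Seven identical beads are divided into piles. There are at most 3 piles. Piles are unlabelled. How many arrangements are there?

8

Enumerating:
7
6 + 1
5 + 2
5 + 1 + 1
4 + 3
4 + 2 + 1
3 + 3 + 1
3 + 2 + 2
That's 8 in total.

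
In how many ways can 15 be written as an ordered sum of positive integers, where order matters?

The number of compositions of n is 2^(n−1); here 2^14 = 16384.

16384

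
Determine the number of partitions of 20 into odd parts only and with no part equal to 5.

There are too many to list fully; the first 12 (by largest part) are:
19 + 1
17 + 3
17 + 1 + 1 + 1
15 + 3 + 1 + 1
15 + 1 + 1 + 1 + 1 + 1
13 + 7
13 + 3 + 3 + 1
13 + 3 + 1 + 1 + 1 + 1
13 + 1 + 1 + 1 + 1 + 1 + 1 + 1
11 + 9
11 + 7 + 1 + 1
11 + 3 + 3 + 3
…and 25 more, for 37 total.

37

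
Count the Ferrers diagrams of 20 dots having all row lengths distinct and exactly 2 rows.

9

Enumerating:
19 + 1
18 + 2
17 + 3
16 + 4
15 + 5
14 + 6
13 + 7
12 + 8
11 + 9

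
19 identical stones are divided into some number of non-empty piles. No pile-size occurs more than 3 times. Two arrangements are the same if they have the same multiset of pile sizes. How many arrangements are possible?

258

A full systematic count gives 258.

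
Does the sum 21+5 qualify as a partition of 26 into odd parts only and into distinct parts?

The parts sum to 26, and the condition 'every summand is odd' holds; the condition 'all summands are distinct' holds.

Yes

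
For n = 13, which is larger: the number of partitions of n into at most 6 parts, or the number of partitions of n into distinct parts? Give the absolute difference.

Partitions of 13 into at most 6 parts: 71.
Partitions of 13 into distinct parts: 18.
|71 − 18| = 53.

53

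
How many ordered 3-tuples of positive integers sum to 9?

Place 2 bars in the 8 internal gaps of a row of 9 dots: C(8,2) = 28.

28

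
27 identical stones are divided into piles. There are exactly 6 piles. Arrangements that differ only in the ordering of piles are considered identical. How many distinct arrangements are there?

A full systematic count gives 331.

331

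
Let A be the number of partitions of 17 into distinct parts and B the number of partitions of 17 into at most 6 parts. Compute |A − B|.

Partitions of 17 into distinct parts: 38.
Partitions of 17 into at most 6 parts: 163.
|38 − 163| = 125.

125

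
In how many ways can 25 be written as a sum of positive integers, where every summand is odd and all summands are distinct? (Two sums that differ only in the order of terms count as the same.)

12

The partitions of 25 that satisfy the conditions:
25
21 + 3 + 1
19 + 5 + 1
17 + 7 + 1
17 + 5 + 3
15 + 9 + 1
15 + 7 + 3
13 + 11 + 1
13 + 9 + 3
13 + 7 + 5
11 + 9 + 5
9 + 7 + 5 + 3 + 1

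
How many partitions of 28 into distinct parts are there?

222

Enumerating by decreasing first part gives 222 partitions in all.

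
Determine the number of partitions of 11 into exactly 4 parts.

They are:
8 + 1 + 1 + 1
7 + 2 + 1 + 1
6 + 3 + 1 + 1
6 + 2 + 2 + 1
5 + 4 + 1 + 1
5 + 3 + 2 + 1
5 + 2 + 2 + 2
4 + 4 + 2 + 1
4 + 3 + 3 + 1
4 + 3 + 2 + 2
3 + 3 + 3 + 2

11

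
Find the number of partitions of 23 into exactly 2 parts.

The partitions of 23 that satisfy the conditions:
22 + 1
21 + 2
20 + 3
19 + 4
18 + 5
17 + 6
16 + 7
15 + 8
14 + 9
13 + 10
12 + 11
Counting gives 11.

11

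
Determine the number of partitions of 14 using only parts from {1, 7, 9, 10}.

5

They are:
1 + 1 + 1 + 1 + 10
1 + 1 + 1 + 1 + 1 + 9
7 + 7
1 + 1 + 1 + 1 + 1 + 1 + 1 + 7
1 + 1 + 1 + 1 + 1 + 1 + 1 + 1 + 1 + 1 + 1 + 1 + 1 + 1
That's 5 in total.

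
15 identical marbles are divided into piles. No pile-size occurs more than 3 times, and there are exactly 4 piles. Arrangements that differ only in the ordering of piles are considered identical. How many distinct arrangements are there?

A partial list (first 12 by largest part):
12,1,1,1
11,2,1,1
10,3,1,1
10,2,2,1
9,4,1,1
9,3,2,1
9,2,2,2
8,5,1,1
8,4,2,1
8,3,3,1
8,3,2,2
7,6,1,1
…and 15 more, for 27 total.

27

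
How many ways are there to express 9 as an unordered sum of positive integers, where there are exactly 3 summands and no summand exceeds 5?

The partitions of 9 that satisfy the conditions:
5+3+1
5+2+2
4+4+1
4+3+2
3+3+3

5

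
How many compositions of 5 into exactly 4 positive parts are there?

4

By stars and bars with positive parts, the count is C(4,3) = 4.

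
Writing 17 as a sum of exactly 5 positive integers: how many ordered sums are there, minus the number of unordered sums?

1773

Ordered (compositions into 5 parts): C(16,4) = 1820.
Partitions of 17 into exactly 5 parts: 47.
Difference: 1820 − 47 = 1773.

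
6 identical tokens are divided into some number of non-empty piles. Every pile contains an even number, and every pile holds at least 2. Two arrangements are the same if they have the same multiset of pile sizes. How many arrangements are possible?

Enumerating:
6
4, 2
2, 2, 2

3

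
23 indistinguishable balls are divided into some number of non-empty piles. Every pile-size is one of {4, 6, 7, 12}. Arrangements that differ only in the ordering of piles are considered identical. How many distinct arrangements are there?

3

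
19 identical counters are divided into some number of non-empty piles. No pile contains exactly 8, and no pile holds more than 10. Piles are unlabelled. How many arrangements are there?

Systematic enumeration (by largest part, then next-largest, …) yields 368.

368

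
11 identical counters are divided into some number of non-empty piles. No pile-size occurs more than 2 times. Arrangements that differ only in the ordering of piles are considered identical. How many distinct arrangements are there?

27

There are too many to list fully; the first 12 (by largest part) are:
11
10 + 1
9 + 2
9 + 1 + 1
8 + 3
8 + 2 + 1
7 + 4
7 + 3 + 1
7 + 2 + 2
7 + 2 + 1 + 1
6 + 5
6 + 4 + 1
…and 15 more, for 27 total.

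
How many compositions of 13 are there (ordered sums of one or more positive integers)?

4096

The number of compositions of n is 2^(n−1); here 2^12 = 4096.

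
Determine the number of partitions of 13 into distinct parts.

18

Listing the qualifying partitions of 13:
13
12+1
11+2
10+3
10+2+1
9+4
9+3+1
8+5
8+4+1
8+3+2
7+6
7+5+1
7+4+2
7+3+2+1
6+5+2
6+4+3
6+4+2+1
5+4+3+1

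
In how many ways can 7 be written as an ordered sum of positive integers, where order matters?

The number of compositions of n is 2^(n−1); here 2^6 = 64.

64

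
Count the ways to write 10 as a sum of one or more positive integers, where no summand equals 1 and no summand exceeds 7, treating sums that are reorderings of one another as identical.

They are:
7, 3
6, 4
6, 2, 2
5, 5
5, 3, 2
4, 4, 2
4, 3, 3
4, 2, 2, 2
3, 3, 2, 2
2, 2, 2, 2, 2

10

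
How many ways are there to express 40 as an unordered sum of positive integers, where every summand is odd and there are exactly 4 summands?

Counting exhaustively, 84 partitions satisfy the conditions.

84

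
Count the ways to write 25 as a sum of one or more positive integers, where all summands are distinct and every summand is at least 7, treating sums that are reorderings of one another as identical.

8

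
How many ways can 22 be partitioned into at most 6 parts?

Enumerating by decreasing first part gives 391 partitions in all.

391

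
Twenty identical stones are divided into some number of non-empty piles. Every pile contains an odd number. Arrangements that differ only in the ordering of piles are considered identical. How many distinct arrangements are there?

64

There are too many to list fully; the first 12 (by largest part) are:
19, 1
17, 3
17, 1, 1, 1
15, 5
15, 3, 1, 1
15, 1, 1, 1, 1, 1
13, 7
13, 5, 1, 1
13, 3, 3, 1
13, 3, 1, 1, 1, 1
13, 1, 1, 1, 1, 1, 1, 1
11, 9
…and 52 more, for 64 total.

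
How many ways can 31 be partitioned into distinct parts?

340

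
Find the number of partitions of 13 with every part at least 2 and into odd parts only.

3

Enumerating:
13
3,3,7
3,5,5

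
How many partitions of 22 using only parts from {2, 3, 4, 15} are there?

The partitions of 22 that satisfy the conditions:
15, 4, 3
15, 3, 2, 2
4, 4, 4, 4, 4, 2
4, 4, 4, 4, 3, 3
4, 4, 4, 4, 2, 2, 2
4, 4, 4, 3, 3, 2, 2
4, 4, 4, 2, 2, 2, 2, 2
4, 4, 3, 3, 3, 3, 2
4, 4, 3, 3, 2, 2, 2, 2
4, 4, 2, 2, 2, 2, 2, 2, 2
4, 3, 3, 3, 3, 3, 3
4, 3, 3, 3, 3, 2, 2, 2
4, 3, 3, 2, 2, 2, 2, 2, 2
4, 2, 2, 2, 2, 2, 2, 2, 2, 2
3, 3, 3, 3, 3, 3, 2, 2
3, 3, 3, 3, 2, 2, 2, 2, 2
3, 3, 2, 2, 2, 2, 2, 2, 2, 2
2, 2, 2, 2, 2, 2, 2, 2, 2, 2, 2

18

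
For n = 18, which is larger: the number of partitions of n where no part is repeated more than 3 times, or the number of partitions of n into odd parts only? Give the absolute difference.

Partitions of 18 where no part is repeated more than 3 times: 208.
Partitions of 18 into odd parts only: 46.
|208 − 46| = 162.

162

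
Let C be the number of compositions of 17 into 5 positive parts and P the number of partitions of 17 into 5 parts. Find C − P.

Ordered (compositions into 5 parts): C(16,4) = 1820.
Partitions of 17 into exactly 5 parts: 47.
Difference: 1820 − 47 = 1773.

1773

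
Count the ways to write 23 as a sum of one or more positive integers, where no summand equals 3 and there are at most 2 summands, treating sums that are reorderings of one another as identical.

11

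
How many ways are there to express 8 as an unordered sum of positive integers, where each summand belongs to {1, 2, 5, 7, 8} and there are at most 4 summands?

Listing the qualifying partitions of 8:
8
7 + 1
5 + 2 + 1
5 + 1 + 1 + 1
2 + 2 + 2 + 2
Counting gives 5.

5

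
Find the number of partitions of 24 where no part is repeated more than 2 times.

Direct enumeration gives 431 partitions.

431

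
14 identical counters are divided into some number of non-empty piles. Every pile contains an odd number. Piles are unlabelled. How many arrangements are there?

They are:
13, 1
11, 3
11, 1, 1, 1
9, 5
9, 3, 1, 1
9, 1, 1, 1, 1, 1
7, 7
7, 5, 1, 1
7, 3, 3, 1
7, 3, 1, 1, 1, 1
7, 1, 1, 1, 1, 1, 1, 1
5, 5, 3, 1
5, 5, 1, 1, 1, 1
5, 3, 3, 3
5, 3, 3, 1, 1, 1
5, 3, 1, 1, 1, 1, 1, 1
5, 1, 1, 1, 1, 1, 1, 1, 1, 1
3, 3, 3, 3, 1, 1
3, 3, 3, 1, 1, 1, 1, 1
3, 3, 1, 1, 1, 1, 1, 1, 1, 1
3, 1, 1, 1, 1, 1, 1, 1, 1, 1, 1, 1
1, 1, 1, 1, 1, 1, 1, 1, 1, 1, 1, 1, 1, 1

22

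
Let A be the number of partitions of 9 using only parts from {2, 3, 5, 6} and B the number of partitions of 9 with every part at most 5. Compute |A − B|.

Partitions of 9 using only parts from {2, 3, 5, 6}: 4.
Partitions of 9 with every part at most 5: 23.
|4 − 23| = 19.

19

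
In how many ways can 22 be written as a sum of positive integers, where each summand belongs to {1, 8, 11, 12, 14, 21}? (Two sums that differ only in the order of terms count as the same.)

The partitions of 22 that satisfy the conditions:
21,1
14,8
14,1,1,1,1,1,1,1,1
12,8,1,1
12,1,1,1,1,1,1,1,1,1,1
11,11
11,8,1,1,1
11,1,1,1,1,1,1,1,1,1,1,1
8,8,1,1,1,1,1,1
8,1,1,1,1,1,1,1,1,1,1,1,1,1,1
1,1,1,1,1,1,1,1,1,1,1,1,1,1,1,1,1,1,1,1,1,1
That's 11 in total.

11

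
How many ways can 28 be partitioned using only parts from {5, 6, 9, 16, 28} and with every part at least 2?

4

Listing the qualifying partitions of 28:
28
16 + 6 + 6
9 + 9 + 5 + 5
6 + 6 + 6 + 5 + 5
Counting gives 4.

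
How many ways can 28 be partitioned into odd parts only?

Enumerating by decreasing first part gives 222 partitions in all.

222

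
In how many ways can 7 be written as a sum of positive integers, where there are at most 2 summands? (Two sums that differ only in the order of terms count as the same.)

4

The partitions of 7 that satisfy the conditions:
7
1, 6
2, 5
3, 4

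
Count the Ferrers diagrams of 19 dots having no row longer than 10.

A full systematic count gives 423.

423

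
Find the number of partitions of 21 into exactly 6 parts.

110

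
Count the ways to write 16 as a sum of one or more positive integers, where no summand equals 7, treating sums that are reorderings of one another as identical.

Enumerating by decreasing first part gives 201 partitions in all.

201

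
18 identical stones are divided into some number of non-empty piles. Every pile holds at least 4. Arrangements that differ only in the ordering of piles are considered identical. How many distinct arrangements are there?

The partitions of 18 that satisfy the conditions:
18
4+14
5+13
6+12
7+11
8+10
4+4+10
9+9
4+5+9
4+6+8
5+5+8
4+7+7
5+6+7
6+6+6
4+4+4+6
4+4+5+5

16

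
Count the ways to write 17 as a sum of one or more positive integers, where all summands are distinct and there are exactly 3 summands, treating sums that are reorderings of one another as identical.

16

The partitions of 17 that satisfy the conditions:
1+2+14
1+3+13
1+4+12
2+3+12
1+5+11
2+4+11
1+6+10
2+5+10
3+4+10
1+7+9
2+6+9
3+5+9
2+7+8
3+6+8
4+5+8
4+6+7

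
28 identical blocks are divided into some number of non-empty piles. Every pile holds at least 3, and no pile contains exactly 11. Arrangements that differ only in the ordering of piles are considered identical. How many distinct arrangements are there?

There are 205 such partitions.

205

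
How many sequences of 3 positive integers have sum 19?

153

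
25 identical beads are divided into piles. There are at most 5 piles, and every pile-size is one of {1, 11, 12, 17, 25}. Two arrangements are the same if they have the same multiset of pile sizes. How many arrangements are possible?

The partitions of 25 that satisfy the conditions:
25
12+12+1
12+11+1+1
11+11+1+1+1
Counting gives 4.

4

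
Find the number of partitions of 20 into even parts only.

42

A partial list (first 12 by largest part):
20
2 + 18
4 + 16
2 + 2 + 16
6 + 14
2 + 4 + 14
2 + 2 + 2 + 14
8 + 12
2 + 6 + 12
4 + 4 + 12
2 + 2 + 4 + 12
2 + 2 + 2 + 2 + 12
…and 30 more, for 42 total.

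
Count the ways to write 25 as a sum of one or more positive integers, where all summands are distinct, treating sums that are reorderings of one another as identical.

142

Direct enumeration gives 142 partitions.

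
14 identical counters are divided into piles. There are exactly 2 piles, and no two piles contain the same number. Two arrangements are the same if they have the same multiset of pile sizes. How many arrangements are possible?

Listing the qualifying partitions of 14:
13, 1
12, 2
11, 3
10, 4
9, 5
8, 6
That's 6 in total.

6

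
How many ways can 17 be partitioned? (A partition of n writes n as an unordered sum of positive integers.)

297

Systematic enumeration (by largest part, then next-largest, …) yields 297.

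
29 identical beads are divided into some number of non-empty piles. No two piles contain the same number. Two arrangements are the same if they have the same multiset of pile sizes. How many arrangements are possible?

256

Enumerating by decreasing first part gives 256 partitions in all.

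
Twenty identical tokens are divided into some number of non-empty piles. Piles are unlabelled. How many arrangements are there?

627

Counting exhaustively, 627 partitions satisfy the conditions.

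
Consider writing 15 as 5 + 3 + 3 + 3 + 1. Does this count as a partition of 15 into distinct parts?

The parts sum to 15, and the condition 'all summands are distinct' is violated.

No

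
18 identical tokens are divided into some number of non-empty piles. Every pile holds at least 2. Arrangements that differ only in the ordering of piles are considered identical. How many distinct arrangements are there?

Systematic enumeration (by largest part, then next-largest, …) yields 88.

88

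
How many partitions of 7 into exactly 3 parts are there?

4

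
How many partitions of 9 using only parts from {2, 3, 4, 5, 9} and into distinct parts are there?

3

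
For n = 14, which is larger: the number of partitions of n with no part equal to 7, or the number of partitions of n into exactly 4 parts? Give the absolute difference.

97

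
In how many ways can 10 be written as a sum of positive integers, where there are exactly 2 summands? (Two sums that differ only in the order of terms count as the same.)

5

Enumerating:
9 + 1
8 + 2
7 + 3
6 + 4
5 + 5
Counting gives 5.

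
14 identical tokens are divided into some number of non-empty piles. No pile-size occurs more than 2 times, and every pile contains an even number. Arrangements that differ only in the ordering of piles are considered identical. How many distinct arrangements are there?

Enumerating:
14
12,2
10,4
10,2,2
8,6
8,4,2
6,6,2
6,4,4
6,4,2,2

9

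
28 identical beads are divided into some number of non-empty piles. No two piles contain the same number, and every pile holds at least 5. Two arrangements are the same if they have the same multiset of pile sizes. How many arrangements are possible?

A partial list (first 12 by largest part):
28
23+5
22+6
21+7
20+8
19+9
18+10
17+11
17+6+5
16+12
16+7+5
15+13
…and 14 more, for 26 total.

26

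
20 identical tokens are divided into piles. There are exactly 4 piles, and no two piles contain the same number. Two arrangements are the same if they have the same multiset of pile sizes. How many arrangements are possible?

Enumerating:
14,3,2,1
13,4,2,1
12,5,2,1
12,4,3,1
11,6,2,1
11,5,3,1
11,4,3,2
10,7,2,1
10,6,3,1
10,5,4,1
10,5,3,2
9,8,2,1
9,7,3,1
9,6,4,1
9,6,3,2
9,5,4,2
8,7,4,1
8,7,3,2
8,6,5,1
8,6,4,2
8,5,4,3
7,6,5,2
7,6,4,3
Counting gives 23.

23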